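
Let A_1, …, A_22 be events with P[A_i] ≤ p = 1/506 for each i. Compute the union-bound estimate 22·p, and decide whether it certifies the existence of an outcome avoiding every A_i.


Union bound: P[∪_{i=1}^{22} A_i] ≤ Σ_i P[A_i] ≤ 22·p = 22·(1/506) = 1/23.
Numerically: 1/23 ≈ 0.04348.
Is 1/23 < 1? YES.
Since P[∪ A_i] ≤ 1/23 < 1, the complement has P[∩ A_i^c] ≥ 1 − 1/23 = 22/23 > 0, so some outcome avoids every A_i.

22·p = 1/23 ≈ 0.04348; existence CERTIFIED by the union bound.


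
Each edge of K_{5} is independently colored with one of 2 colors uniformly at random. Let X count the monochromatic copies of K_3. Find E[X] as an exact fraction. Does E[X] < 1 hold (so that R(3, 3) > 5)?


E[X] = C(5, 3) · 2^{1 − 3} = 10 · 2^{−2} = 10/4.
As a reduced fraction: E[X] = 5/2 ≈ 2.50000.
Is E[X] < 1? NO.
Since E[X] ≥ 1, the first-moment bound is inconclusive at n = 5; it does NOT by itself certify R(3, 3) > 5.

E[X] = 5/2 ≈ 2.50000; E[X] ≥ 1; first-moment method inconclusive here.


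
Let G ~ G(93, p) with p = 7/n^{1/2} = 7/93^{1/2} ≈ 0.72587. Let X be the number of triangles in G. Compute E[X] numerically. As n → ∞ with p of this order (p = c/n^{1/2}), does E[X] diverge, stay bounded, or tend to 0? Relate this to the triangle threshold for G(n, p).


Number of potential triangles: C(93, 3) = 129766.
Each occurs with probability p³ ≈ (0.72587)³ ≈ 3.8244563e-01.
By linearity: E[X] = C(93, 3)·p³ ≈ 129766 · 3.8244563e-01 ≈ 49628.43898.
Since α = 1/2 < 1, p = c/n^{1/2} ≫ 1/n is above the triangle threshold p ~ 1/n. Asymptotically E[X] ~ (c³/6)·n^{3(1−α)} = (7³/6)·n^{1.5} → ∞; triangles are abundant w.h.p.

E[X] ≈ 49628.43898; in regime p = Θ(1/n^{1/2}) E[X] diverges (above the triangle threshold p ~ 1/n).


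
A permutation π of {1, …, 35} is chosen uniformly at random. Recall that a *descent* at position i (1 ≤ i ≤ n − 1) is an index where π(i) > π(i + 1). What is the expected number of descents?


Write X = Σ X_I over i = 1, …, 34, with X_I the indicator of one descent.
There are 34 indicators.
For each fixed i, the pair (π(i), π(i+1)) is a uniformly random ordered pair of distinct values from {1, …, 35}; by symmetry P[π(i) > π(i+1)] = 1/2.
By linearity: E[X] = 34 · (1/2) = (35 − 1) · (1/2) = 17 ≈ 17.000000.

E[X] = 17 = 17.000000.


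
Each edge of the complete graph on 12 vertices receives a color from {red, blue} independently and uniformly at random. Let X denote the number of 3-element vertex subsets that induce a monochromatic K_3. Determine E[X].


Let X = Σ_S X_S over the C(12, 3) = 220 subsets S of size 3, where X_S = 1 if the K_3 on S is monochromatic.
For a fixed S, the K_3 on S has C(3, 2) = 3 edges. P[all 3 edges red] = (1/2)^3, and likewise for blue, so P[monochromatic] = 2·(1/2)^3 = 2^{1 − 3} = 1/4.
By linearity: E[X] = C(12, 3) · 2^{1 − 3} = 220 · 1/4 = 55.
Numerically: E[X] ≈ 55.0000.

E[X] = C(12,3)·2^(1−C(3,2)) = 55 ≈ 55.0000.


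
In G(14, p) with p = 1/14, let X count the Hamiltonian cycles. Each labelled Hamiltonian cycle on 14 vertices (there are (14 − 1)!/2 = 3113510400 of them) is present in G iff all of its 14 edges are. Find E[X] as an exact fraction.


K_14 has (14 − 1)!/2 = 3113510400 labelled Hamiltonian cycles.
For each such Hamiltonian cycle H, let X_H = 1 if all 14 edges of H are present in G. Then P[X_H = 1] = p^{14} = (1/14)^{14} = 1/11112006825558016.
By linearity of expectation: E[X] = Σ_H E[X_H] = 3113510400 · p^{14} = 3113510400 · 1/11112006825558016 = 868725/3100448333024.
Numerically: E[X] ≈ 2.802e-07.

E[X] = 3113510400 · (1/14)^{14} = 868725/3100448333024 ≈ 2.802e-07.


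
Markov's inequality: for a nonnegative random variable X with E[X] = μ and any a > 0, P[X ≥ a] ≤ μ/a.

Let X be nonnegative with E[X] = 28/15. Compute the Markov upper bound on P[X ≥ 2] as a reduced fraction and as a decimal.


μ = E[X] = 28/15, a = 2.
Markov: P[X ≥ 2] ≤ μ/a = (28/15)/2 = 14/15.
Numerically: ≈ 0.93333.
(Since a = 2 > μ = 1.86667, the bound 14/15 is < 1 and informative.)

P[X ≥ 2] ≤ 14/15 ≈ 0.93333.


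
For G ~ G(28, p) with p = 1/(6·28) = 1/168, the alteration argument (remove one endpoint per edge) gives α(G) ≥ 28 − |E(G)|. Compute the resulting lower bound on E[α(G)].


E[|E(G)|] = C(28, 2)·p = 378 · (1/168) = 9/4.
E[α(G)] ≥ n − E[|E(G)|] = 28 − 9/4 = 103/4.
Numerically: ≈ 25.750.
(This is only a lower bound; the true E[α(G)] may be larger.)

E[α(G)] ≥ 103/4 ≈ 25.750.


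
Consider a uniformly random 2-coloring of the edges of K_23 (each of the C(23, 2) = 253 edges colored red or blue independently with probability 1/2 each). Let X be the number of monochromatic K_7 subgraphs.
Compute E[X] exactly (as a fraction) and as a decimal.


Let X = Σ_S X_S over the C(23, 7) = 245157 subsets S of size 7, where X_S = 1 if the K_7 on S is monochromatic.
For a fixed S, the K_7 on S has C(7, 2) = 21 edges. P[all 21 edges red] = (1/2)^21, and likewise for blue, so P[monochromatic] = 2·(1/2)^21 = 2^{1 − 21} = 1/1048576.
By linearity: E[X] = C(23, 7) · 2^{1 − 21} = 245157 · 1/1048576 = 245157/1048576.
Numerically: E[X] ≈ 0.234.

E[X] = C(23,7)·2^(1−C(7,2)) = 245157/1048576 ≈ 0.234.


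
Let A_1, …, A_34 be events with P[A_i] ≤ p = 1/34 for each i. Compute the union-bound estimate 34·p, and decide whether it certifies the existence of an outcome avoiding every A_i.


Union bound: P[∪_{i=1}^{34} A_i] ≤ Σ_i P[A_i] ≤ 34·p = 34·(1/34) = 1.
Numerically: 1 ≈ 1.000000.
Is 1 < 1? NO.
Since the bound 1 is ≥ 1, the union bound is uninformative here; it does NOT by itself certify existence.

34·p = 1 ≈ 1.000000; existence NOT certified by the union bound.


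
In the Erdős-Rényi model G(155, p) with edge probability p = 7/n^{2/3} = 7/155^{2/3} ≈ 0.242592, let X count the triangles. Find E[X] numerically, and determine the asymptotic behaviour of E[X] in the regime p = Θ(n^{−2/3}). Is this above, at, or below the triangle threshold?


Number of potential triangles: C(155, 3) = 608685.
Each occurs with probability p³ ≈ (0.242592)³ ≈ 1.42767950e-02.
By linearity: E[X] = C(155, 3)·p³ ≈ 608685 · 1.42767950e-02 ≈ 8690.070968.
Since α = 2/3 < 1, p = c/n^{2/3} ≫ 1/n is above the triangle threshold p ~ 1/n. Asymptotically E[X] ~ (c³/6)·n^{3(1−α)} = (7³/6)·n^{1} → ∞; triangles are abundant w.h.p.

E[X] ≈ 8690.070968; in regime p = Θ(1/n^{2/3}) E[X] diverges (above the triangle threshold p ~ 1/n).


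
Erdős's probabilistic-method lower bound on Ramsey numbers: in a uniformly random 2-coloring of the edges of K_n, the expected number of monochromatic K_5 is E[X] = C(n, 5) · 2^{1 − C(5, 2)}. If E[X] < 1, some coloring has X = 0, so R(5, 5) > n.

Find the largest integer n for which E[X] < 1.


We need C(n, 5) · 2^{1 − 10} < 1, i.e. C(n, 5) < 2^{10 − 1} = 512.
Check values of n near the boundary:
  n = 8: C(8, 5) = 56; 56 < 512? YES
  n = 9: C(9, 5) = 126; 126 < 512? YES
  n = 10: C(10, 5) = 252; 252 < 512? YES
  n = 11: C(11, 5) = 462; 462 < 512? YES
  n = 12: C(12, 5) = 792; 792 < 512? NO
  n = 13: C(13, 5) = 1287; 1287 < 512? NO
  n = 14: C(14, 5) = 2002; 2002 < 512? NO
The largest n with C(n, 5) < 512 is n = 11 (where E[X] = 231/256 ≈ 0.90234). Hence R(5, 5) > 11, i.e. R(5, 5) ≥ 12.

Largest n = 11; hence R(5, 5) > 11.


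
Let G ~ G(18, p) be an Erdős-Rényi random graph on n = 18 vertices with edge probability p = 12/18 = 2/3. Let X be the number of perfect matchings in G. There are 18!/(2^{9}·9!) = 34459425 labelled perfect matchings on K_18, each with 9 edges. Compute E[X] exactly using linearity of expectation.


K_18 has 18!/(2^{9}·9!) = 34459425 labelled perfect matchings.
For each such perfect matching H, let X_H = 1 if all 9 edges of H are present in G. Then P[X_H = 1] = p^{9} = (2/3)^{9} = 512/19683.
Summing the indicators: E[X] = Σ_H E[X_H] = 34459425 · p^{9} = 34459425 · 512/19683 = 217817600/243.
Numerically: E[X] ≈ 8.9637e+05.

E[X] = 34459425 · (2/3)^{9} = 217817600/243 ≈ 8.9637e+05.


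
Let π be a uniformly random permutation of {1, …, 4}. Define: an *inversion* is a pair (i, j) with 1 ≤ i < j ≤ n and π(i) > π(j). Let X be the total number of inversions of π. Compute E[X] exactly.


Write X = Σ X_I over the C(4, 2) = 6 pairs i < j, with X_I the indicator of one inversion.
There are 6 indicators.
For each fixed pair i < j, the values π(i) and π(j) are two distinct elements of {1, …, 4} in uniformly random order; by symmetry P[π(i) > π(j)] = 1/2.
By linearity: E[X] = 6 · (1/2) = C(4, 2) · (1/2) = 6/2 = 3 ≈ 3.00000.

E[X] = 3 = 3.00000.


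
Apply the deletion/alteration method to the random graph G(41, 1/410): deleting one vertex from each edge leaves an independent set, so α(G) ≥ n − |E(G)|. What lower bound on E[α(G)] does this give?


E[|E(G)|] = C(41, 2)·p = 820 · (1/410) = 2.
E[α(G)] ≥ n − E[|E(G)|] = 41 − 2 = 39.
Numerically: ≈ 39.00000.
(This is only a lower bound; the true E[α(G)] may be larger.)

E[α(G)] ≥ 39 ≈ 39.00000.


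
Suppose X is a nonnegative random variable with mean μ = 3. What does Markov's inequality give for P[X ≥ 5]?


μ = E[X] = 3, a = 5.
Markov: P[X ≥ 5] ≤ μ/a = (3)/5 = 3/5.
Numerically: ≈ 0.60000.
(Since a = 5 > μ = 3.00000, the bound 3/5 is < 1 and informative.)

P[X ≥ 5] ≤ 3/5 ≈ 0.60000.


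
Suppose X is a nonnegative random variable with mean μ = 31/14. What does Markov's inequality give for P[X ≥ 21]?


μ = E[X] = 31/14, a = 21.
Markov: P[X ≥ 21] ≤ μ/a = (31/14)/21 = 31/294.
Numerically: ≈ 0.1054.
(Since a = 21 > μ = 2.2143, the bound 31/294 is < 1 and informative.)

P[X ≥ 21] ≤ 31/294 ≈ 0.1054.


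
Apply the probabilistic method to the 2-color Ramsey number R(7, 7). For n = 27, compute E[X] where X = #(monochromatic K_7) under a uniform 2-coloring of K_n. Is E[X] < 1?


E[X] = C(27, 7) · 2^{1 − 21} = 888030 · 2^{−20} = 888030/1048576.
As a reduced fraction: E[X] = 444015/524288 ≈ 0.8469.
Is E[X] < 1? YES.
Since E[X] < 1, there exists a 2-coloring of K_{27} with no monochromatic K_7; hence R(7, 7) > 27.

E[X] = 444015/524288 ≈ 0.8469; E[X] < 1, so R(7, 7) > 27.


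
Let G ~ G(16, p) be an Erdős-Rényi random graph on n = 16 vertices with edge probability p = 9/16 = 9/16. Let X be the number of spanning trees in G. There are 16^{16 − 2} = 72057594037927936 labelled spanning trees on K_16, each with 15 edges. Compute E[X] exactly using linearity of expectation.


K_16 has 16^{16 − 2} = 72057594037927936 labelled spanning trees.
For each such spanning tree H, let X_H = 1 if all 15 edges of H are present in G. Then P[X_H = 1] = p^{15} = (9/16)^{15} = 205891132094649/1152921504606846976.
By linearity: E[X] = Σ_H E[X_H] = 72057594037927936 · p^{15} = 72057594037927936 · 205891132094649/1152921504606846976 = 205891132094649/16.
Numerically: E[X] ≈ 1.29e+13.

E[X] = 72057594037927936 · (9/16)^{15} = 205891132094649/16 ≈ 1.29e+13.


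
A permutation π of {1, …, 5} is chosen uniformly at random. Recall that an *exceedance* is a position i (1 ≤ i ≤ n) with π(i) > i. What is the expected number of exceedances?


Write X = Σ_{i=1}^{5} X_i, where X_i = 1_{π(i) > i}.
For each fixed i, π(i) is uniform over {1, …, 5} (marginal of a uniform permutation), so P[π(i) > i] = (n − i)/n. Summing: Σ_{i=1}^{5} (n − i)/n = (0 + 1 + … + 4)/5 = 5(5 − 1)/(2·5) = (5 − 1)/2.
Hence E[X] = Σ_{i=1}^{5} (5 − i)/5 = 2 ≈ 2.00000.

E[X] = 2 = 2.00000.


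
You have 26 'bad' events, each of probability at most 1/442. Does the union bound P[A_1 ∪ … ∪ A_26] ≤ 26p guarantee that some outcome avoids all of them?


Union bound: P[∪_{i=1}^{26} A_i] ≤ Σ_i P[A_i] ≤ 26·p = 26·(1/442) = 1/17.
Numerically: 1/17 ≈ 0.0588235.
Is 1/17 < 1? YES.
Since P[∪ A_i] ≤ 1/17 < 1, the complement has P[∩ A_i^c] ≥ 1 − 1/17 = 16/17 > 0, so some outcome avoids every A_i.

26·p = 1/17 ≈ 0.0588235; existence CERTIFIED by the union bound.


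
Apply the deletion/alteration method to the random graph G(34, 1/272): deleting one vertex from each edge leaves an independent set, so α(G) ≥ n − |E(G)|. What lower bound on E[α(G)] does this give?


E[|E(G)|] = C(34, 2)·p = 561 · (1/272) = 33/16.
E[α(G)] ≥ n − E[|E(G)|] = 34 − 33/16 = 511/16.
Numerically: ≈ 31.938.
(This is only a lower bound; the true E[α(G)] may be larger.)

E[α(G)] ≥ 511/16 ≈ 31.938.


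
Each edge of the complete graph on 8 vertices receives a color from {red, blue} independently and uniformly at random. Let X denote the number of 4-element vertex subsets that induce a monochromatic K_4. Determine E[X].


Let X = Σ_S X_S over the C(8, 4) = 70 subsets S of size 4, where X_S = 1 if the K_4 on S is monochromatic.
For a fixed S, the K_4 on S has C(4, 2) = 6 edges. P[all 6 edges red] = (1/2)^6, and likewise for blue, so P[monochromatic] = 2·(1/2)^6 = 2^{1 − 6} = 1/32.
By linearity: E[X] = C(8, 4) · 2^{1 − 6} = 70 · 1/32 = 35/16.
Numerically: E[X] ≈ 2.188.

E[X] = C(8,4)·2^(1−C(4,2)) = 35/16 ≈ 2.188.


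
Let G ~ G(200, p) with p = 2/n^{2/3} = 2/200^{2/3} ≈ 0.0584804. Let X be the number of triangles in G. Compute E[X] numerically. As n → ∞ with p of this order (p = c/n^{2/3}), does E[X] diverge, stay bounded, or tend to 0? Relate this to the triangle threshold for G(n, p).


Number of potential triangles: C(200, 3) = 1313400.
Each occurs with probability p³ ≈ (0.0584804)³ ≈ 2.00000000e-04.
By linearity: E[X] = C(200, 3)·p³ ≈ 1313400 · 2.00000000e-04 ≈ 262.680000.
Since α = 2/3 < 1, p = c/n^{2/3} ≫ 1/n is above the triangle threshold p ~ 1/n. Asymptotically E[X] ~ (c³/6)·n^{3(1−α)} = (2³/6)·n^{1} → ∞; triangles are abundant w.h.p.

E[X] ≈ 262.680000; in regime p = Θ(1/n^{2/3}) E[X] diverges (above the triangle threshold p ~ 1/n).


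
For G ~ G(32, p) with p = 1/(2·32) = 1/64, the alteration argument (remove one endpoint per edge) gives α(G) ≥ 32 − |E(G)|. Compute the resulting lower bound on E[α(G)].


E[|E(G)|] = C(32, 2)·p = 496 · (1/64) = 31/4.
E[α(G)] ≥ n − E[|E(G)|] = 32 − 31/4 = 97/4.
Numerically: ≈ 24.25000.
(This is only a lower bound; the true E[α(G)] may be larger.)

E[α(G)] ≥ 97/4 ≈ 24.25000.


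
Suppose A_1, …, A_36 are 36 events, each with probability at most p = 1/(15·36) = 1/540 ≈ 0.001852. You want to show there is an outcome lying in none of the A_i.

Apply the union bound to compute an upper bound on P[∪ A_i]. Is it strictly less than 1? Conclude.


Union bound: P[∪_{i=1}^{36} A_i] ≤ Σ_i P[A_i] ≤ 36·p = 36·(1/540) = 1/15.
Numerically: 1/15 ≈ 0.066667.
Is 1/15 < 1? YES.
Since P[∪ A_i] ≤ 1/15 < 1, the complement has P[∩ A_i^c] ≥ 1 − 1/15 = 14/15 > 0, so some outcome avoids every A_i.

36·p = 1/15 ≈ 0.066667; existence CERTIFIED by the union bound.


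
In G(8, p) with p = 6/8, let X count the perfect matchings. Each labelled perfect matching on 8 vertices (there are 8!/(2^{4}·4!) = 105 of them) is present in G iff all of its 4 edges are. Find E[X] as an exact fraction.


K_8 has 8!/(2^{4}·4!) = 105 labelled perfect matchings.
For each such perfect matching H, let X_H = 1 if all 4 edges of H are present in G. Then P[X_H = 1] = p^{4} = (3/4)^{4} = 81/256.
Summing the indicators: E[X] = Σ_H E[X_H] = 105 · p^{4} = 105 · 81/256 = 8505/256.
Numerically: E[X] ≈ 33.2.

E[X] = 105 · (3/4)^{4} = 8505/256 ≈ 33.2.


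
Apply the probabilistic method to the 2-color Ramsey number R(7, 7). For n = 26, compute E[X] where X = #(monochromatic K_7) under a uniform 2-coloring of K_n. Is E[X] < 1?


E[X] = C(26, 7) · 2^{1 − 21} = 657800 · 2^{−20} = 657800/1048576.
As a reduced fraction: E[X] = 82225/131072 ≈ 0.6273.
Is E[X] < 1? YES.
Since E[X] < 1, there exists a 2-coloring of K_{26} with no monochromatic K_7; hence R(7, 7) > 26.

E[X] = 82225/131072 ≈ 0.6273; E[X] < 1, so R(7, 7) > 26.


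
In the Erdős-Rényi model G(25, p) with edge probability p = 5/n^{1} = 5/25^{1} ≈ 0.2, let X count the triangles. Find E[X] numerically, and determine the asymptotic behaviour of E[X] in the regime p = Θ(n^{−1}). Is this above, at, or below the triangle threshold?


Number of potential triangles: C(25, 3) = 2300.
Each occurs with probability p³ ≈ (0.2)³ ≈ 8.00000e-03.
By linearity: E[X] = C(25, 3)·p³ ≈ 2300 · 8.00000e-03 ≈ 18.400.
Here α = 1, so p = 5/n is exactly at the triangle threshold p ~ 1/n. Asymptotically E[X] → c³/6 = 5³/6 = 125/6 ≈ 20.833, a bounded constant. In this regime the triangle count is asymptotically Poisson(c³/6).

E[X] ≈ 18.400; in regime p = Θ(1/n^{1}) E[X] stays bounded (at the triangle threshold p ~ 1/n).


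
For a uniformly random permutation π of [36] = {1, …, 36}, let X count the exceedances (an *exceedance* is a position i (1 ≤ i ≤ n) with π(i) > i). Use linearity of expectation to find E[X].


Write X = Σ_{i=1}^{36} X_i, where X_i = 1_{π(i) > i}.
For each fixed i, π(i) is uniform over {1, …, 36} (marginal of a uniform permutation), so P[π(i) > i] = (n − i)/n. Summing: Σ_{i=1}^{36} (n − i)/n = (0 + 1 + … + 35)/36 = 36(36 − 1)/(2·36) = (36 − 1)/2.
Hence E[X] = Σ_{i=1}^{36} (36 − i)/36 = 35/2 ≈ 17.500.

E[X] = 35/2 = 17.500.


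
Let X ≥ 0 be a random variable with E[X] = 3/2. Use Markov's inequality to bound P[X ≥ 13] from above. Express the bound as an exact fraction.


μ = E[X] = 3/2, a = 13.
Markov: P[X ≥ 13] ≤ μ/a = (3/2)/13 = 3/26.
Numerically: ≈ 0.1154.
(Since a = 13 > μ = 1.5000, the bound 3/26 is < 1 and informative.)

P[X ≥ 13] ≤ 3/26 ≈ 0.1154.


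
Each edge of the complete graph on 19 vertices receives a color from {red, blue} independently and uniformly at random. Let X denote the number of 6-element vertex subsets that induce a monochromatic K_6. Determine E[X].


Let X = Σ_S X_S over the C(19, 6) = 27132 subsets S of size 6, where X_S = 1 if the K_6 on S is monochromatic.
For a fixed S, the K_6 on S has C(6, 2) = 15 edges. P[all 15 edges red] = (1/2)^15, and likewise for blue, so P[monochromatic] = 2·(1/2)^15 = 2^{1 − 15} = 1/16384.
Summing: E[X] = C(19, 6) · 2^{1 − 15} = 27132 · 1/16384 = 6783/4096.
Numerically: E[X] ≈ 1.656006.

E[X] = C(19,6)·2^(1−C(6,2)) = 6783/4096 ≈ 1.656006.


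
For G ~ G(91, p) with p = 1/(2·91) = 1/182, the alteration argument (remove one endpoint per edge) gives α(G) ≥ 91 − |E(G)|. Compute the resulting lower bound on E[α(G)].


E[|E(G)|] = C(91, 2)·p = 4095 · (1/182) = 45/2.
E[α(G)] ≥ n − E[|E(G)|] = 91 − 45/2 = 137/2.
Numerically: ≈ 68.50000.
(This is only a lower bound; the true E[α(G)] may be larger.)

E[α(G)] ≥ 137/2 ≈ 68.50000.


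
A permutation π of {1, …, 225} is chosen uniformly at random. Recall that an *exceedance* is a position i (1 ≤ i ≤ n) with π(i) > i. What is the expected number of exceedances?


Write X = Σ_{i=1}^{225} X_i, where X_i = 1_{π(i) > i}.
For each fixed i, π(i) is uniform over {1, …, 225} (marginal of a uniform permutation), so P[π(i) > i] = (n − i)/n. Summing: Σ_{i=1}^{225} (n − i)/n = (0 + 1 + … + 224)/225 = 225(225 − 1)/(2·225) = (225 − 1)/2.
Hence E[X] = Σ_{i=1}^{225} (225 − i)/225 = 112 ≈ 112.000000.

E[X] = 112 = 112.000000.


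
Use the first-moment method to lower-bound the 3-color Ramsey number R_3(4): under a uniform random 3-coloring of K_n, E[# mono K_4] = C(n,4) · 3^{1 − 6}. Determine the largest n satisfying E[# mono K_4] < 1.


We need C(n, 4) · 3^{1 − 6} < 1, i.e. C(n, 4) < 3^{6 − 1} = 243.
Check values of n near the boundary:
  n = 7: C(7, 4) = 35; 35 < 243? YES
  n = 8: C(8, 4) = 70; 70 < 243? YES
  n = 9: C(9, 4) = 126; 126 < 243? YES
  n = 10: C(10, 4) = 210; 210 < 243? YES
  n = 11: C(11, 4) = 330; 330 < 243? NO
  n = 12: C(12, 4) = 495; 495 < 243? NO
The largest n with C(n, 4) < 243 is n = 10 (where E[X] = 70/81 ≈ 0.86420). Hence R_3(4) > 10, i.e. R_3(4) ≥ 11.

Largest n = 10; hence R_3(4) > 10.


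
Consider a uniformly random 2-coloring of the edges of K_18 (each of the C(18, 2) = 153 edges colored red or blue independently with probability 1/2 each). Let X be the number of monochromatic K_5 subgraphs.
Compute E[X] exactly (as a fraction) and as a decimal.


Let X = Σ_S X_S over the C(18, 5) = 8568 subsets S of size 5, where X_S = 1 if the K_5 on S is monochromatic.
For a fixed S, the K_5 on S has C(5, 2) = 10 edges. P[all 10 edges red] = (1/2)^10, and likewise for blue, so P[monochromatic] = 2·(1/2)^10 = 2^{1 − 10} = 1/512.
By linearity: E[X] = C(18, 5) · 2^{1 − 10} = 8568 · 1/512 = 1071/64.
Numerically: E[X] ≈ 16.734375.

E[X] = C(18,5)·2^(1−C(5,2)) = 1071/64 ≈ 16.734375.


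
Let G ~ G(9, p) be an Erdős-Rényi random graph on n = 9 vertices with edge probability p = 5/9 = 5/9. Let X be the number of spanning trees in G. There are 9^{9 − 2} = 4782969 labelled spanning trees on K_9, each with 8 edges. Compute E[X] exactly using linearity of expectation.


K_9 has 9^{9 − 2} = 4782969 labelled spanning trees.
For each such spanning tree H, let X_H = 1 if all 8 edges of H are present in G. Then P[X_H = 1] = p^{8} = (5/9)^{8} = 390625/43046721.
Summing the indicators: E[X] = Σ_H E[X_H] = 4782969 · p^{8} = 4782969 · 390625/43046721 = 390625/9.
Numerically: E[X] ≈ 43403.

E[X] = 4782969 · (5/9)^{8} = 390625/9 ≈ 43403.


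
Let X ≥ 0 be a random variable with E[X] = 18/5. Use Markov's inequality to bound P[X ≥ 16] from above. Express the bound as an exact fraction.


μ = E[X] = 18/5, a = 16.
Markov: P[X ≥ 16] ≤ μ/a = (18/5)/16 = 9/40.
Numerically: ≈ 0.22500.
(Since a = 16 > μ = 3.60000, the bound 9/40 is < 1 and informative.)

P[X ≥ 16] ≤ 9/40 ≈ 0.22500.


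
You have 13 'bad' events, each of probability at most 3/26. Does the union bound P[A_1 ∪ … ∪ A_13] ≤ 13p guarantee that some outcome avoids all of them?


Union bound: P[∪_{i=1}^{13} A_i] ≤ Σ_i P[A_i] ≤ 13·p = 13·(3/26) = 3/2.
Numerically: 3/2 ≈ 1.5000.
Is 3/2 < 1? NO.
Since the bound 3/2 is ≥ 1, the union bound is uninformative here; it does NOT by itself certify existence.

13·p = 3/2 ≈ 1.5000; existence NOT certified by the union bound.


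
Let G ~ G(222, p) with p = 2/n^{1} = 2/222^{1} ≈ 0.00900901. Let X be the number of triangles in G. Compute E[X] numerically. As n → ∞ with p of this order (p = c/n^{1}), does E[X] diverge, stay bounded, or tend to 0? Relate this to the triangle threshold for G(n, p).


Number of potential triangles: C(222, 3) = 1798940.
Each occurs with probability p³ ≈ (0.00900901)³ ≈ 7.31191381e-07.
By linearity: E[X] = C(222, 3)·p³ ≈ 1798940 · 7.31191381e-07 ≈ 1.315369.
Here α = 1, so p = 2/n is exactly at the triangle threshold p ~ 1/n. Asymptotically E[X] → c³/6 = 2³/6 = 4/3 ≈ 1.333333, a bounded constant. In this regime the triangle count is asymptotically Poisson(c³/6).

E[X] ≈ 1.315369; in regime p = Θ(1/n^{1}) E[X] stays bounded (at the triangle threshold p ~ 1/n).


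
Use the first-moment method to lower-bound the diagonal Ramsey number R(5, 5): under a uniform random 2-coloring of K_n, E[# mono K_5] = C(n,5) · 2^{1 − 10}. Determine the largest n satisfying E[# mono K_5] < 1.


We need C(n, 5) · 2^{1 − 10} < 1, i.e. C(n, 5) < 2^{10 − 1} = 512.
Check values of n near the boundary:
  n = 6: C(6, 5) = 6; 6 < 512? YES
  n = 7: C(7, 5) = 21; 21 < 512? YES
  n = 8: C(8, 5) = 56; 56 < 512? YES
  n = 9: C(9, 5) = 126; 126 < 512? YES
  n = 10: C(10, 5) = 252; 252 < 512? YES
  n = 11: C(11, 5) = 462; 462 < 512? YES
  n = 12: C(12, 5) = 792; 792 < 512? NO
The largest n with C(n, 5) < 512 is n = 11 (where E[X] = 231/256 ≈ 0.9023). Hence R(5, 5) > 11, i.e. R(5, 5) ≥ 12.

Largest n = 11; hence R(5, 5) > 11.


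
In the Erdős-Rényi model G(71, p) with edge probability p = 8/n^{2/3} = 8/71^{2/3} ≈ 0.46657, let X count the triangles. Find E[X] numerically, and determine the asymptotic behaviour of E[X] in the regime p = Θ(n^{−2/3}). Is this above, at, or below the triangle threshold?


Number of potential triangles: C(71, 3) = 57155.
Each occurs with probability p³ ≈ (0.46657)³ ≈ 1.0156715e-01.
By linearity: E[X] = C(71, 3)·p³ ≈ 57155 · 1.0156715e-01 ≈ 5805.07042.
Since α = 2/3 < 1, p = c/n^{2/3} ≫ 1/n is above the triangle threshold p ~ 1/n. Asymptotically E[X] ~ (c³/6)·n^{3(1−α)} = (8³/6)·n^{1} → ∞; triangles are abundant w.h.p.

E[X] ≈ 5805.07042; in regime p = Θ(1/n^{2/3}) E[X] diverges (above the triangle threshold p ~ 1/n).


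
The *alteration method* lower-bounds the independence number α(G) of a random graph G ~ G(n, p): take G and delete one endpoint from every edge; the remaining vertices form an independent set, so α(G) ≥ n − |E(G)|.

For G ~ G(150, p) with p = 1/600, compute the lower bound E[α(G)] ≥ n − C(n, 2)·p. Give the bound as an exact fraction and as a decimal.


E[|E(G)|] = C(150, 2)·p = 11175 · (1/600) = 149/8.
E[α(G)] ≥ n − E[|E(G)|] = 150 − 149/8 = 1051/8.
Numerically: ≈ 131.3750.
(This is only a lower bound; the true E[α(G)] may be larger.)

E[α(G)] ≥ 1051/8 ≈ 131.3750.


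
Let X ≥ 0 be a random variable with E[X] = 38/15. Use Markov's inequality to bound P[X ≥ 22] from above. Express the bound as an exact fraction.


μ = E[X] = 38/15, a = 22.
Markov: P[X ≥ 22] ≤ μ/a = (38/15)/22 = 19/165.
Numerically: ≈ 0.11515.
(Since a = 22 > μ = 2.53333, the bound 19/165 is < 1 and informative.)

P[X ≥ 22] ≤ 19/165 ≈ 0.11515.


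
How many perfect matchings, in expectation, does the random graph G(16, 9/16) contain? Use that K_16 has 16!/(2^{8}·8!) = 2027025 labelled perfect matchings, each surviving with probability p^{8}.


K_16 has 16!/(2^{8}·8!) = 2027025 labelled perfect matchings.
For each such perfect matching H, let X_H = 1 if all 8 edges of H are present in G. Then P[X_H = 1] = p^{8} = (9/16)^{8} = 43046721/4294967296.
Summing the indicators: E[X] = Σ_H E[X_H] = 2027025 · p^{8} = 2027025 · 43046721/4294967296 = 87256779635025/4294967296.
Numerically: E[X] ≈ 20316.

E[X] = 2027025 · (9/16)^{8} = 87256779635025/4294967296 ≈ 20316.


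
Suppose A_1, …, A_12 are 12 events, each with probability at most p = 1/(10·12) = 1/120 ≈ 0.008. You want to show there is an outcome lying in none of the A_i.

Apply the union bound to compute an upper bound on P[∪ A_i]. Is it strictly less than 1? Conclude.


Union bound: P[∪_{i=1}^{12} A_i] ≤ Σ_i P[A_i] ≤ 12·p = 12·(1/120) = 1/10.
Numerically: 1/10 ≈ 0.100.
Is 1/10 < 1? YES.
Since P[∪ A_i] ≤ 1/10 < 1, the complement has P[∩ A_i^c] ≥ 1 − 1/10 = 9/10 > 0, so some outcome avoids every A_i.

12·p = 1/10 ≈ 0.100; existence CERTIFIED by the union bound.


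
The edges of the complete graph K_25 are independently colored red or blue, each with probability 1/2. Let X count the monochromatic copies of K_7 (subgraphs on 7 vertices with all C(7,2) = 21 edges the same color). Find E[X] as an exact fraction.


Let X = Σ_S X_S over the C(25, 7) = 480700 subsets S of size 7, where X_S = 1 if the K_7 on S is monochromatic.
For a fixed S, the K_7 on S has C(7, 2) = 21 edges. P[all 21 edges red] = (1/2)^21, and likewise for blue, so P[monochromatic] = 2·(1/2)^21 = 2^{1 − 21} = 1/1048576.
By linearity: E[X] = C(25, 7) · 2^{1 − 21} = 480700 · 1/1048576 = 120175/262144.
Numerically: E[X] ≈ 0.4584.

E[X] = C(25,7)·2^(1−C(7,2)) = 120175/262144 ≈ 0.4584.


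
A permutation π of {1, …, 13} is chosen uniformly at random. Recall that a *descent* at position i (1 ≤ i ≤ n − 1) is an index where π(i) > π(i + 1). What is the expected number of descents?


Write X = Σ X_I over i = 1, …, 12, with X_I the indicator of one descent.
There are 12 indicators.
For each fixed i, the pair (π(i), π(i+1)) is a uniformly random ordered pair of distinct values from {1, …, 13}; by symmetry P[π(i) > π(i+1)] = 1/2.
By linearity: E[X] = 12 · (1/2) = (13 − 1) · (1/2) = 6 ≈ 6.0000.

E[X] = 6 = 6.0000.


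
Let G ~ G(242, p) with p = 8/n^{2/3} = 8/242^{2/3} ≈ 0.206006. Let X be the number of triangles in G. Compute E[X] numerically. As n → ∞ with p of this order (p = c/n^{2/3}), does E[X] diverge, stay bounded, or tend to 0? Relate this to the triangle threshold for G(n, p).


Number of potential triangles: C(242, 3) = 2332880.
Each occurs with probability p³ ≈ (0.206006)³ ≈ 8.74257223e-03.
By linearity: E[X] = C(242, 3)·p³ ≈ 2332880 · 8.74257223e-03 ≈ 20395.371901.
Since α = 2/3 < 1, p = c/n^{2/3} ≫ 1/n is above the triangle threshold p ~ 1/n. Asymptotically E[X] ~ (c³/6)·n^{3(1−α)} = (8³/6)·n^{1} → ∞; triangles are abundant w.h.p.

E[X] ≈ 20395.371901; in regime p = Θ(1/n^{2/3}) E[X] diverges (above the triangle threshold p ~ 1/n).


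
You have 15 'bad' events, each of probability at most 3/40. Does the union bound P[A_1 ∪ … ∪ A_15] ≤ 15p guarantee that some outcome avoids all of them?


Union bound: P[∪_{i=1}^{15} A_i] ≤ Σ_i P[A_i] ≤ 15·p = 15·(3/40) = 9/8.
Numerically: 9/8 ≈ 1.1250000.
Is 9/8 < 1? NO.
Since the bound 9/8 is ≥ 1, the union bound is uninformative here; it does NOT by itself certify existence.

15·p = 9/8 ≈ 1.1250000; existence NOT certified by the union bound.


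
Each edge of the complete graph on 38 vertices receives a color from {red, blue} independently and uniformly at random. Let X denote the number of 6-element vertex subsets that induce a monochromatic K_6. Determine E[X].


Let X = Σ_S X_S over the C(38, 6) = 2760681 subsets S of size 6, where X_S = 1 if the K_6 on S is monochromatic.
For a fixed S, the K_6 on S has C(6, 2) = 15 edges. P[all 15 edges red] = (1/2)^15, and likewise for blue, so P[monochromatic] = 2·(1/2)^15 = 2^{1 − 15} = 1/16384.
By linearity: E[X] = C(38, 6) · 2^{1 − 15} = 2760681 · 1/16384 = 2760681/16384.
Numerically: E[X] ≈ 168.49860.

E[X] = C(38,6)·2^(1−C(6,2)) = 2760681/16384 ≈ 168.49860.


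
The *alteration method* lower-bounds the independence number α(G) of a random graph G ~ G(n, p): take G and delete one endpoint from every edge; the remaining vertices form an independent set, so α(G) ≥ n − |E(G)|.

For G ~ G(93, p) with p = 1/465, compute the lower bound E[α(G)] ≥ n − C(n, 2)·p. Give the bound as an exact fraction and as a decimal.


E[|E(G)|] = C(93, 2)·p = 4278 · (1/465) = 46/5.
E[α(G)] ≥ n − E[|E(G)|] = 93 − 46/5 = 419/5.
Numerically: ≈ 83.80000.
(This is only a lower bound; the true E[α(G)] may be larger.)

E[α(G)] ≥ 419/5 ≈ 83.80000.


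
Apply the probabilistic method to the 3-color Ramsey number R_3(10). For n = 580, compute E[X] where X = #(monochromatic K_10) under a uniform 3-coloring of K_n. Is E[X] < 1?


E[X] = C(580, 10) · 3^{1 − 45} = 1098085496704252547920 · 3^{−44} = 1098085496704252547920/984770902183611232881.
As a reduced fraction: E[X] = 1098085496704252547920/984770902183611232881 ≈ 1.11507.
Is E[X] < 1? NO.
Since E[X] ≥ 1, the first-moment bound is inconclusive at n = 580; it does NOT by itself certify R_3(10) > 580.

E[X] = 1098085496704252547920/984770902183611232881 ≈ 1.11507; E[X] ≥ 1; first-moment method inconclusive here.


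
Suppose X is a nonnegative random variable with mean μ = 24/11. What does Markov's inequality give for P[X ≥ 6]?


μ = E[X] = 24/11, a = 6.
Markov: P[X ≥ 6] ≤ μ/a = (24/11)/6 = 4/11.
Numerically: ≈ 0.3636.
(Since a = 6 > μ = 2.1818, the bound 4/11 is < 1 and informative.)

P[X ≥ 6] ≤ 4/11 ≈ 0.3636.


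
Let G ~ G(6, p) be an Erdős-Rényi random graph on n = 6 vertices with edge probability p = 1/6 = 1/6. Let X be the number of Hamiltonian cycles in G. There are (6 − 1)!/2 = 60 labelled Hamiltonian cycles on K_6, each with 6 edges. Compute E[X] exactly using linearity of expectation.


K_6 has (6 − 1)!/2 = 60 labelled Hamiltonian cycles.
For each such Hamiltonian cycle H, let X_H = 1 if all 6 edges of H are present in G. Then P[X_H = 1] = p^{6} = (1/6)^{6} = 1/46656.
By linearity of expectation: E[X] = Σ_H E[X_H] = 60 · p^{6} = 60 · 1/46656 = 5/3888.
Numerically: E[X] ≈ 0.00129.

E[X] = 60 · (1/6)^{6} = 5/3888 ≈ 0.00129.


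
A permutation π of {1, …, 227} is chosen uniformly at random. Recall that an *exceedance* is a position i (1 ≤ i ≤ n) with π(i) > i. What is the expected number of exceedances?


Write X = Σ_{i=1}^{227} X_i, where X_i = 1_{π(i) > i}.
For each fixed i, π(i) is uniform over {1, …, 227} (marginal of a uniform permutation), so P[π(i) > i] = (n − i)/n. Summing: Σ_{i=1}^{227} (n − i)/n = (0 + 1 + … + 226)/227 = 227(227 − 1)/(2·227) = (227 − 1)/2.
Hence E[X] = Σ_{i=1}^{227} (227 − i)/227 = 113 ≈ 113.000000.

E[X] = 113 = 113.000000.


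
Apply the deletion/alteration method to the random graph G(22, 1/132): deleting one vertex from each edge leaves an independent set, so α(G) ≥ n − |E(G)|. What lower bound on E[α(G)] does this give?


E[|E(G)|] = C(22, 2)·p = 231 · (1/132) = 7/4.
E[α(G)] ≥ n − E[|E(G)|] = 22 − 7/4 = 81/4.
Numerically: ≈ 20.250000.
(This is only a lower bound; the true E[α(G)] may be larger.)

E[α(G)] ≥ 81/4 ≈ 20.250000.


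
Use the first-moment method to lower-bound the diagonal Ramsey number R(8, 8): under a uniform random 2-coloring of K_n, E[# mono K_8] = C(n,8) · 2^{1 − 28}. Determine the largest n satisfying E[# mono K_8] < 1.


We need C(n, 8) · 2^{1 − 28} < 1, i.e. C(n, 8) < 2^{28 − 1} = 134217728.
Check values of n near the boundary:
  n = 39: C(39, 8) = 61523748; 61523748 < 134217728? YES
  n = 40: C(40, 8) = 76904685; 76904685 < 134217728? YES
  n = 41: C(41, 8) = 95548245; 95548245 < 134217728? YES
  n = 42: C(42, 8) = 118030185; 118030185 < 134217728? YES
  n = 43: C(43, 8) = 145008513; 145008513 < 134217728? NO
  n = 44: C(44, 8) = 177232627; 177232627 < 134217728? NO
The largest n with C(n, 8) < 134217728 is n = 42 (where E[X] = 118030185/134217728 ≈ 0.87939). Hence R(8, 8) > 42, i.e. R(8, 8) ≥ 43.

Largest n = 42; hence R(8, 8) > 42.


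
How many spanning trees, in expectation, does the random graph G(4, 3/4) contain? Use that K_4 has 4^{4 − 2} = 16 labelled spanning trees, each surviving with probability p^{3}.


K_4 has 4^{4 − 2} = 16 labelled spanning trees.
For each such spanning tree H, let X_H = 1 if all 3 edges of H are present in G. Then P[X_H = 1] = p^{3} = (3/4)^{3} = 27/64.
Summing the indicators: E[X] = Σ_H E[X_H] = 16 · p^{3} = 16 · 27/64 = 27/4.
Numerically: E[X] ≈ 6.75.

E[X] = 16 · (3/4)^{3} = 27/4 ≈ 6.75.


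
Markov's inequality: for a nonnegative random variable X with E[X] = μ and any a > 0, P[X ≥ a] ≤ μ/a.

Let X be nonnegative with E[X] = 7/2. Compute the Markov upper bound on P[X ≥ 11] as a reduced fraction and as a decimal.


μ = E[X] = 7/2, a = 11.
Markov: P[X ≥ 11] ≤ μ/a = (7/2)/11 = 7/22.
Numerically: ≈ 0.3182.
(Since a = 11 > μ = 3.5000, the bound 7/22 is < 1 and informative.)

P[X ≥ 11] ≤ 7/22 ≈ 0.3182.


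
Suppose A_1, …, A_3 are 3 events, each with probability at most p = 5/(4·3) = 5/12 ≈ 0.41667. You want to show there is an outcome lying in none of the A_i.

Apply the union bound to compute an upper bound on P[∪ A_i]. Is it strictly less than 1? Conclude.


Union bound: P[∪_{i=1}^{3} A_i] ≤ Σ_i P[A_i] ≤ 3·p = 3·(5/12) = 5/4.
Numerically: 5/4 ≈ 1.25000.
Is 5/4 < 1? NO.
Since the bound 5/4 is ≥ 1, the union bound is uninformative here; it does NOT by itself certify existence.

3·p = 5/4 ≈ 1.25000; existence NOT certified by the union bound.


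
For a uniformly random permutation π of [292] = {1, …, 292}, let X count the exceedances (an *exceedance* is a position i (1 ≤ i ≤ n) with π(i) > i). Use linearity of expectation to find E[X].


Write X = Σ_{i=1}^{292} X_i, where X_i = 1_{π(i) > i}.
For each fixed i, π(i) is uniform over {1, …, 292} (marginal of a uniform permutation), so P[π(i) > i] = (n − i)/n. Summing: Σ_{i=1}^{292} (n − i)/n = (0 + 1 + … + 291)/292 = 292(292 − 1)/(2·292) = (292 − 1)/2.
Hence E[X] = Σ_{i=1}^{292} (292 − i)/292 = 291/2 ≈ 145.50000.

E[X] = 291/2 = 145.50000.


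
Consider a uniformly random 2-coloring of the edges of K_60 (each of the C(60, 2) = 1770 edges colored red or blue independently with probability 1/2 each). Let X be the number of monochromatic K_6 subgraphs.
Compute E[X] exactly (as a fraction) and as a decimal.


Let X = Σ_S X_S over the C(60, 6) = 50063860 subsets S of size 6, where X_S = 1 if the K_6 on S is monochromatic.
For a fixed S, the K_6 on S has C(6, 2) = 15 edges. P[all 15 edges red] = (1/2)^15, and likewise for blue, so P[monochromatic] = 2·(1/2)^15 = 2^{1 − 15} = 1/16384.
By linearity: E[X] = C(60, 6) · 2^{1 − 15} = 50063860 · 1/16384 = 12515965/4096.
Numerically: E[X] ≈ 3055.656.

E[X] = C(60,6)·2^(1−C(6,2)) = 12515965/4096 ≈ 3055.656.


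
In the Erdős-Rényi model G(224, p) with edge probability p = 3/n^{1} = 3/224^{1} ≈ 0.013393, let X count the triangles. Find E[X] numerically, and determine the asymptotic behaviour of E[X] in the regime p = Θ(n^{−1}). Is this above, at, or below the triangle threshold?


Number of potential triangles: C(224, 3) = 1848224.
Each occurs with probability p³ ≈ (0.013393)³ ≈ 2.4022583e-06.
By linearity: E[X] = C(224, 3)·p³ ≈ 1848224 · 2.4022583e-06 ≈ 4.43991.
Here α = 1, so p = 3/n is exactly at the triangle threshold p ~ 1/n. Asymptotically E[X] → c³/6 = 3³/6 = 9/2 ≈ 4.50000, a bounded constant. In this regime the triangle count is asymptotically Poisson(c³/6).

E[X] ≈ 4.43991; in regime p = Θ(1/n^{1}) E[X] stays bounded (at the triangle threshold p ~ 1/n).


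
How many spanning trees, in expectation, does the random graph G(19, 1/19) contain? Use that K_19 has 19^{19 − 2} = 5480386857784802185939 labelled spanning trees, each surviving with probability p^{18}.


K_19 has 19^{19 − 2} = 5480386857784802185939 labelled spanning trees.
For each such spanning tree H, let X_H = 1 if all 18 edges of H are present in G. Then P[X_H = 1] = p^{18} = (1/19)^{18} = 1/104127350297911241532841.
By linearity: E[X] = Σ_H E[X_H] = 5480386857784802185939 · p^{18} = 5480386857784802185939 · 1/104127350297911241532841 = 1/19.
Numerically: E[X] ≈ 0.0526.

E[X] = 5480386857784802185939 · (1/19)^{18} = 1/19 ≈ 0.0526.


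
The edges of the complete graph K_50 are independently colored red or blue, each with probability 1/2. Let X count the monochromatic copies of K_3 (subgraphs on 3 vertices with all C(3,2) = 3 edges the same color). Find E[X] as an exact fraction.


Let X = Σ_S X_S over the C(50, 3) = 19600 subsets S of size 3, where X_S = 1 if the K_3 on S is monochromatic.
For a fixed S, the K_3 on S has C(3, 2) = 3 edges. P[all 3 edges red] = (1/2)^3, and likewise for blue, so P[monochromatic] = 2·(1/2)^3 = 2^{1 − 3} = 1/4.
Summing: E[X] = C(50, 3) · 2^{1 − 3} = 19600 · 1/4 = 4900.
Numerically: E[X] ≈ 4900.000000.

E[X] = C(50,3)·2^(1−C(3,2)) = 4900 ≈ 4900.000000.


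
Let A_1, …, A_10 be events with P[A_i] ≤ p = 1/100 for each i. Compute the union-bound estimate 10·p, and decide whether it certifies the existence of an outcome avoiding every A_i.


Union bound: P[∪_{i=1}^{10} A_i] ≤ Σ_i P[A_i] ≤ 10·p = 10·(1/100) = 1/10.
Numerically: 1/10 ≈ 0.100.
Is 1/10 < 1? YES.
Since P[∪ A_i] ≤ 1/10 < 1, the complement has P[∩ A_i^c] ≥ 1 − 1/10 = 9/10 > 0, so some outcome avoids every A_i.

10·p = 1/10 ≈ 0.100; existence CERTIFIED by the union bound.


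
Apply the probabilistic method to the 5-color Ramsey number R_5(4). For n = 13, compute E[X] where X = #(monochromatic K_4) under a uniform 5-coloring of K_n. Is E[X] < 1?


E[X] = C(13, 4) · 5^{1 − 6} = 715 · 5^{−5} = 715/3125.
As a reduced fraction: E[X] = 143/625 ≈ 0.2288.
Is E[X] < 1? YES.
Since E[X] < 1, there exists a 5-coloring of K_{13} with no monochromatic K_4; hence R_5(4) > 13.

E[X] = 143/625 ≈ 0.2288; E[X] < 1, so R_5(4) > 13.


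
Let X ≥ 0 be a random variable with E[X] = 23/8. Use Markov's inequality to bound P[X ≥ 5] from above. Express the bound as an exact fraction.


μ = E[X] = 23/8, a = 5.
Markov: P[X ≥ 5] ≤ μ/a = (23/8)/5 = 23/40.
Numerically: ≈ 0.5750.
(Since a = 5 > μ = 2.8750, the bound 23/40 is < 1 and informative.)

P[X ≥ 5] ≤ 23/40 ≈ 0.5750.
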